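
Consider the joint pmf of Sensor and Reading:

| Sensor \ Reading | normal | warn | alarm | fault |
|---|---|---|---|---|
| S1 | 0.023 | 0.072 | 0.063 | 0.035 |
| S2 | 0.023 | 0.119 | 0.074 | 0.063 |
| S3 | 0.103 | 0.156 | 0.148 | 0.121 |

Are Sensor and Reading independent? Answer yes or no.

no

P(Sensor=S3) = 0.528 and P(Reading=warn) = 0.347, so their product is 0.18322, but P(Sensor=S3, Reading=warn) = 0.156. Since these differ, Sensor and Reading are not independent.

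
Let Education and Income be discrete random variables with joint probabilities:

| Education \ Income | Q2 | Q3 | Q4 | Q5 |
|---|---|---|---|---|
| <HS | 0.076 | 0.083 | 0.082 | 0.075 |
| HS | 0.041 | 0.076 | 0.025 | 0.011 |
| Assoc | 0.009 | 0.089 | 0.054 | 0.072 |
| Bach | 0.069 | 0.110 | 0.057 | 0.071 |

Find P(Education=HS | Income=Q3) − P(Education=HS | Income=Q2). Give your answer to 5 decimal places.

0.00203

P(Income=Q3) = 0.083 + 0.076 + 0.089 + 0.110 = 0.358; P(Education=HS | Income=Q3) = 0.076/0.358 = 0.212291.
P(Income=Q2) = 0.076 + 0.041 + 0.009 + 0.069 = 0.195; P(Education=HS | Income=Q2) = 0.041/0.195 = 0.210256.
Difference = 0.00203.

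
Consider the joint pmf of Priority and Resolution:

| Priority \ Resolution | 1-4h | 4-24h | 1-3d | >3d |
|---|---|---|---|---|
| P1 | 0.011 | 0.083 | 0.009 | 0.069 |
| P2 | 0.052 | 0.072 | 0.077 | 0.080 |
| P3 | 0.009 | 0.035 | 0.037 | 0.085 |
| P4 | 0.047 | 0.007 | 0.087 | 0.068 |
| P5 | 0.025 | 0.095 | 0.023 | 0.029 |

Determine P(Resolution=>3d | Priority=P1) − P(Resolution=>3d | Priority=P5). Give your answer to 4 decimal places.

0.2326

P(Priority=P1) = 0.011 + 0.083 + 0.009 + 0.069 = 0.172; P(Resolution=>3d | Priority=P1) = 0.069/0.172 = 0.40116.
P(Priority=P5) = 0.025 + 0.095 + 0.023 + 0.029 = 0.172; P(Resolution=>3d | Priority=P5) = 0.029/0.172 = 0.16860.
Difference = 0.2326.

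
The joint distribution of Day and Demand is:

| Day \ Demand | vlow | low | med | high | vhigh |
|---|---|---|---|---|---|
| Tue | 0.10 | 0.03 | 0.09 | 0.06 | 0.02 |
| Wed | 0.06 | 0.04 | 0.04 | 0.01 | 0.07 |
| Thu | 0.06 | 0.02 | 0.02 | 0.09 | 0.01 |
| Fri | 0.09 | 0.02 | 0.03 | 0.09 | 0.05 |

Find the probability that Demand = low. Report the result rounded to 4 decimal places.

P(Demand=low) = 0.03 + 0.04 + 0.02 + 0.02 = 0.11.

0.1100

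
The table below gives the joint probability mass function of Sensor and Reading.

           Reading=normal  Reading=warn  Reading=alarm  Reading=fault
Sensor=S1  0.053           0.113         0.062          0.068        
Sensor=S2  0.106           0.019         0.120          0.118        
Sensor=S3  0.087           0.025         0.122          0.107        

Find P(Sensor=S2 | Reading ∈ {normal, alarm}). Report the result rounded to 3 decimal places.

0.411

P(Reading=normal) = 0.053 + 0.106 + 0.087 = 0.246.
P(Reading=alarm) = 0.062 + 0.120 + 0.122 = 0.304.
P(Reading ∈ {normal, alarm}) = 0.246 + 0.304 = 0.550; P(Sensor=S2, Reading ∈ {normal, alarm}) = 0.106 + 0.120 = 0.226.
P(Sensor=S2 | Reading ∈ {normal, alarm}) = 0.226/0.550 = 0.411.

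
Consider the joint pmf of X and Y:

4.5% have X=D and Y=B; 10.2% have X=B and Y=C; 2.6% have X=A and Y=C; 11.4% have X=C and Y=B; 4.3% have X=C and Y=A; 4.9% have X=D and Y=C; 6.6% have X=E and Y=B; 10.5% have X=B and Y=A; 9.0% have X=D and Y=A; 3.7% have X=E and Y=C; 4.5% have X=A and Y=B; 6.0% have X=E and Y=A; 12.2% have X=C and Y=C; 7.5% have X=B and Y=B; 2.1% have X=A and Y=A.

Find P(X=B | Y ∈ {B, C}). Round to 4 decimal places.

0.2599

P(Y=B) = 0.045 + 0.075 + 0.114 + 0.045 + 0.066 = 0.345.
P(Y=C) = 0.026 + 0.102 + 0.122 + 0.049 + 0.037 = 0.336.
P(Y ∈ {B, C}) = 0.345 + 0.336 = 0.681; P(X=B, Y ∈ {B, C}) = 0.075 + 0.102 = 0.177.
P(X=B | Y ∈ {B, C}) = 0.177/0.681 = 0.2599.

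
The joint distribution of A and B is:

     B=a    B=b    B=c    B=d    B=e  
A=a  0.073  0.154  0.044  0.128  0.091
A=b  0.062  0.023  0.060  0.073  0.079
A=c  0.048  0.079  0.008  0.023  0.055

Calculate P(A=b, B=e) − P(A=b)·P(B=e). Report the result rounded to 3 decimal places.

P(A=b) = 0.062 + 0.023 + 0.060 + 0.073 + 0.079 = 0.297.
P(B=e) = 0.091 + 0.079 + 0.055 = 0.225.
P(A=b, B=e) − P(A=b)P(B=e) = 0.079 − 0.297×0.225 = 0.012.

0.012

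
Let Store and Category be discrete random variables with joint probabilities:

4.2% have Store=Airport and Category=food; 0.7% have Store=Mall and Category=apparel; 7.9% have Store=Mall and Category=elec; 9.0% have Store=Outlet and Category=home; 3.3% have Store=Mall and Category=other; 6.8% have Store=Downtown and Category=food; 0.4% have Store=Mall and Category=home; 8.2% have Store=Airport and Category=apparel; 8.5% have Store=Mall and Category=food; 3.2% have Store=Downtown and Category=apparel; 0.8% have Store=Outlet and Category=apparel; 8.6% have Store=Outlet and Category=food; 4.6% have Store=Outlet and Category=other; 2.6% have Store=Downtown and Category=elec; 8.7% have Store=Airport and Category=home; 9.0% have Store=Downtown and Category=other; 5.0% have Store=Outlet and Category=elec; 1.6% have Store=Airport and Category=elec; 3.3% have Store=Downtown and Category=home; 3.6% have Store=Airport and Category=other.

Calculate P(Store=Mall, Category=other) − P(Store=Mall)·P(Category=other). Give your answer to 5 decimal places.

-0.00964

P(Store=Mall) = 0.085 + 0.007 + 0.079 + 0.004 + 0.033 = 0.208.
P(Category=other) = 0.090 + 0.033 + 0.036 + 0.046 = 0.205.
P(Store=Mall, Category=other) − P(Store=Mall)P(Category=other) = 0.033 − 0.208×0.205 = -0.00964.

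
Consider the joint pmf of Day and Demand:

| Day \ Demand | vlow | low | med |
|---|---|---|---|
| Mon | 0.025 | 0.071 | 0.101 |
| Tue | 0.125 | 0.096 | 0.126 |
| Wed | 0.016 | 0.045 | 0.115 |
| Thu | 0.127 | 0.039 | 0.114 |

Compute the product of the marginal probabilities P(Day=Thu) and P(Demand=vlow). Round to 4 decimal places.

0.0820

P(Day=Thu) = 0.127 + 0.039 + 0.114 = 0.280.
P(Demand=vlow) = 0.025 + 0.125 + 0.016 + 0.127 = 0.293.
Product: 0.280 × 0.293 = 0.0820.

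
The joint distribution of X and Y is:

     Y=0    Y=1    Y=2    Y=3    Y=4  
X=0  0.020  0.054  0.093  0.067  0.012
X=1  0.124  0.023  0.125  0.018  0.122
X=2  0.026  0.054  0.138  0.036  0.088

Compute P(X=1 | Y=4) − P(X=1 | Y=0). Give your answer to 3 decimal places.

-0.180

P(Y=4) = 0.012 + 0.122 + 0.088 = 0.222; P(X=1 | Y=4) = 0.122/0.222 = 0.5495.
P(Y=0) = 0.020 + 0.124 + 0.026 = 0.170; P(X=1 | Y=0) = 0.124/0.170 = 0.7294.
Difference = -0.180.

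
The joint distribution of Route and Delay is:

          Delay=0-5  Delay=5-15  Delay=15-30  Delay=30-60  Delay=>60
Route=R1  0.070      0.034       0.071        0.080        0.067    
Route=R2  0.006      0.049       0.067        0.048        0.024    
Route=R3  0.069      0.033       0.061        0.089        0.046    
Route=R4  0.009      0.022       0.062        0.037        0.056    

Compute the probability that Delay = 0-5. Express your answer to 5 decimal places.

0.15400

P(Delay=0-5) = 0.070 + 0.006 + 0.069 + 0.009 = 0.154.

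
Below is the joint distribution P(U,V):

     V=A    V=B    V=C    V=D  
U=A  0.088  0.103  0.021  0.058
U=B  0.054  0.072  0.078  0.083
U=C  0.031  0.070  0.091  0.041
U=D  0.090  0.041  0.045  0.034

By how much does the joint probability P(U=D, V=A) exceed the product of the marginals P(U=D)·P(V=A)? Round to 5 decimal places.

P(U=D) = 0.090 + 0.041 + 0.045 + 0.034 = 0.210.
P(V=A) = 0.088 + 0.054 + 0.031 + 0.090 = 0.263.
P(U=D, V=A) − P(U=D)P(V=A) = 0.090 − 0.210×0.263 = 0.03477.

0.03477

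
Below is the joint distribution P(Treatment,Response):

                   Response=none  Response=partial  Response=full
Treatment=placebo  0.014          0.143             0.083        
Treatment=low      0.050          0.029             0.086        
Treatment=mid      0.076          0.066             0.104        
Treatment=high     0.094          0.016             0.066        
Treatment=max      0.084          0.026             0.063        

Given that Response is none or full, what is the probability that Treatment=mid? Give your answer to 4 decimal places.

P(Response=none) = 0.014 + 0.050 + 0.076 + 0.094 + 0.084 = 0.318.
P(Response=full) = 0.083 + 0.086 + 0.104 + 0.066 + 0.063 = 0.402.
P(Response ∈ {none, full}) = 0.318 + 0.402 = 0.720; P(Treatment=mid, Response ∈ {none, full}) = 0.076 + 0.104 = 0.180.
P(Treatment=mid | Response ∈ {none, full}) = 0.180/0.720 = 0.2500.

0.2500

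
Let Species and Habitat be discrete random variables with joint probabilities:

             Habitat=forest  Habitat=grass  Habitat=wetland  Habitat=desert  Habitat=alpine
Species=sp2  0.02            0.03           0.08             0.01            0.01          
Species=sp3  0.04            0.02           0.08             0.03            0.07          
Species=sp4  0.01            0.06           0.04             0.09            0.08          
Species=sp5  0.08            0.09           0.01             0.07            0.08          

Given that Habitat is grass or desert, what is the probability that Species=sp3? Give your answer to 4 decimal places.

P(Habitat=grass) = 0.03 + 0.02 + 0.06 + 0.09 = 0.20.
P(Habitat=desert) = 0.01 + 0.03 + 0.09 + 0.07 = 0.20.
P(Habitat ∈ {grass, desert}) = 0.20 + 0.20 = 0.40; P(Species=sp3, Habitat ∈ {grass, desert}) = 0.02 + 0.03 = 0.05.
P(Species=sp3 | Habitat ∈ {grass, desert}) = 0.05/0.40 = 0.1250.

0.1250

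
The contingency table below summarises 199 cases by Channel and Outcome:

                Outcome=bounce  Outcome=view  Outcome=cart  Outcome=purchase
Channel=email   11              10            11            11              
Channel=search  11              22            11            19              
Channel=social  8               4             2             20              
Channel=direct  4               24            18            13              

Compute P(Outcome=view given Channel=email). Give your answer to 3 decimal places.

0.233

Total with Channel=email: 11 + 10 + 11 + 11 = 43.
P(Outcome=view | Channel=email) = 10/43 = 0.233.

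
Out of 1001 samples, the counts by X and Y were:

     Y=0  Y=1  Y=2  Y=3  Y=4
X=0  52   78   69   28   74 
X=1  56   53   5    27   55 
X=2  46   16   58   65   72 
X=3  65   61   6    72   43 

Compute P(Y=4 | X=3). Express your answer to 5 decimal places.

Total with X=3: 65 + 61 + 6 + 72 + 43 = 247.
P(Y=4 | X=3) = 43/247 = 0.17409.

0.17409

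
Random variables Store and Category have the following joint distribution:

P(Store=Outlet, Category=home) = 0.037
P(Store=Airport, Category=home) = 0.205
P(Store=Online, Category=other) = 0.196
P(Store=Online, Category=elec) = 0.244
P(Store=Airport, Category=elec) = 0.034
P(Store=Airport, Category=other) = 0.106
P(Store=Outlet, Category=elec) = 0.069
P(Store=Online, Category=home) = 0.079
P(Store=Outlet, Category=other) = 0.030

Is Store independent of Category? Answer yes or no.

P(Store=Airport) = 0.345 and P(Category=home) = 0.321, so their product is 0.11075, but P(Store=Airport, Category=home) = 0.205. Since these differ, Store and Category are not independent.

no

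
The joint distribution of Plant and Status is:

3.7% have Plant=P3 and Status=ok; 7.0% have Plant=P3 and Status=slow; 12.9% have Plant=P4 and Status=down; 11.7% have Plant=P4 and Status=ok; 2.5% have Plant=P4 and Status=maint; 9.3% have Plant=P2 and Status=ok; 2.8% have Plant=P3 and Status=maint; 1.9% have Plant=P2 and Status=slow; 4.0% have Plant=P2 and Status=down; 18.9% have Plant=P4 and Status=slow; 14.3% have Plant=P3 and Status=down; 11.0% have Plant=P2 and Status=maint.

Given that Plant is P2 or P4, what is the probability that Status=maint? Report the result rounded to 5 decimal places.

0.18698

P(Plant=P2) = 0.093 + 0.019 + 0.040 + 0.110 = 0.262.
P(Plant=P4) = 0.117 + 0.189 + 0.129 + 0.025 = 0.460.
P(Plant ∈ {P2, P4}) = 0.262 + 0.460 = 0.722; P(Status=maint, Plant ∈ {P2, P4}) = 0.110 + 0.025 = 0.135.
P(Status=maint | Plant ∈ {P2, P4}) = 0.135/0.722 = 0.18698.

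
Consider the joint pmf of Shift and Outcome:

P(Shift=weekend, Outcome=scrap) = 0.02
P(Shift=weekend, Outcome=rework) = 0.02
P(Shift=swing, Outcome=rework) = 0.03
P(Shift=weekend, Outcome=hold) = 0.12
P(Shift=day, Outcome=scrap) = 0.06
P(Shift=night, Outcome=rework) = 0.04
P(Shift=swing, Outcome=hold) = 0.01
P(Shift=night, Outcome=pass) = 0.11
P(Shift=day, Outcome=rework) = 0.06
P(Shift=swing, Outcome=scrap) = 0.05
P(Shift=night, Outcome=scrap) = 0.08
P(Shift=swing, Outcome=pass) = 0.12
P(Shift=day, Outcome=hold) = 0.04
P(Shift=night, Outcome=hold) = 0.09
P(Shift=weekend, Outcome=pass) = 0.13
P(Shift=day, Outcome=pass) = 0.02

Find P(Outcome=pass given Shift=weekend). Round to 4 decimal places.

P(Shift=weekend) = 0.13 + 0.02 + 0.02 + 0.12 = 0.29.
P(Outcome=pass | Shift=weekend) = 0.13/0.29 = 0.4483.

0.4483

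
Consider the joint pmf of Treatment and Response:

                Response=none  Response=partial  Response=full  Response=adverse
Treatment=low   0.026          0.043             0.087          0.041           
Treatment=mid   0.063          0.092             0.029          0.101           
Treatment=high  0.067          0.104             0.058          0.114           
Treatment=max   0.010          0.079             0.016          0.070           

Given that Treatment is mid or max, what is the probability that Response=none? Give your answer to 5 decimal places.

0.15870

P(Treatment=mid) = 0.063 + 0.092 + 0.029 + 0.101 = 0.285.
P(Treatment=max) = 0.010 + 0.079 + 0.016 + 0.070 = 0.175.
P(Treatment ∈ {mid, max}) = 0.285 + 0.175 = 0.460; P(Response=none, Treatment ∈ {mid, max}) = 0.063 + 0.010 = 0.073.
P(Response=none | Treatment ∈ {mid, max}) = 0.073/0.460 = 0.15870.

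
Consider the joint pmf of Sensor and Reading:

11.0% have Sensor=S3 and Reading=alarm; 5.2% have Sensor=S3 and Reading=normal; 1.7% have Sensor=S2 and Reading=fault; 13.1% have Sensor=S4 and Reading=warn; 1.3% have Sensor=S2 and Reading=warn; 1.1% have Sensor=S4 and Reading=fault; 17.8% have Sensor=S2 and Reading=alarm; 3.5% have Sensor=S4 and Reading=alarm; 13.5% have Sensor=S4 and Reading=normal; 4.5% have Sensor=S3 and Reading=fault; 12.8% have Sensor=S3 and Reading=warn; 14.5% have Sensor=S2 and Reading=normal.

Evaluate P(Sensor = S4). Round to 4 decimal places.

P(Sensor=S4) = 0.135 + 0.131 + 0.035 + 0.011 = 0.312.

0.3120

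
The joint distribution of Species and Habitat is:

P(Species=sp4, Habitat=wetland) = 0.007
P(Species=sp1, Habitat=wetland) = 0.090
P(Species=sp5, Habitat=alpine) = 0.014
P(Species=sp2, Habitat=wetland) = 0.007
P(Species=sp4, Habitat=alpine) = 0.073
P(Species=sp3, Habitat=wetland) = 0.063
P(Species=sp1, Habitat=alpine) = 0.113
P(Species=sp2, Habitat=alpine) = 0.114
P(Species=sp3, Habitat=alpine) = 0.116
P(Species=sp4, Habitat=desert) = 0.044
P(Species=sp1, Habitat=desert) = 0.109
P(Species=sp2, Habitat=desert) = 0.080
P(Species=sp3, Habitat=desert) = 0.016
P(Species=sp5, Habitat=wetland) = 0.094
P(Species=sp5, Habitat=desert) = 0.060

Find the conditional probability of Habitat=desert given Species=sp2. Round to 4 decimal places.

P(Species=sp2) = 0.007 + 0.080 + 0.114 = 0.201.
P(Habitat=desert | Species=sp2) = 0.080/0.201 = 0.3980.

0.3980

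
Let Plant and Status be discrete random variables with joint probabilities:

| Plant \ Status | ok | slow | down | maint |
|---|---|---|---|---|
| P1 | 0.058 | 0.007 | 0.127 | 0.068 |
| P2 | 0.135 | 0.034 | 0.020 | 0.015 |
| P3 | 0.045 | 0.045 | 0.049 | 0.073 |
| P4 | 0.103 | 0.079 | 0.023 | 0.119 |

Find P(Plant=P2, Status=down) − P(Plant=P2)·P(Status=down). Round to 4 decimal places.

P(Plant=P2) = 0.135 + 0.034 + 0.020 + 0.015 = 0.204.
P(Status=down) = 0.127 + 0.020 + 0.049 + 0.023 = 0.219.
P(Plant=P2, Status=down) − P(Plant=P2)P(Status=down) = 0.020 − 0.204×0.219 = -0.0247.

-0.0247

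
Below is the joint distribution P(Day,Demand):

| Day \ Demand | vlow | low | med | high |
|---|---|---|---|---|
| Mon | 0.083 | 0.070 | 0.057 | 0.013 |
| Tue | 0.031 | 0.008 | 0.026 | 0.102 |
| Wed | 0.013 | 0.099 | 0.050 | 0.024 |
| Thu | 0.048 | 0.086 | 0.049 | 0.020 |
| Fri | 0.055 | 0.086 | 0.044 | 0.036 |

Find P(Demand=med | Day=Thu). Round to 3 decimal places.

P(Day=Thu) = 0.048 + 0.086 + 0.049 + 0.020 = 0.203.
P(Demand=med | Day=Thu) = 0.049/0.203 = 0.241.

0.241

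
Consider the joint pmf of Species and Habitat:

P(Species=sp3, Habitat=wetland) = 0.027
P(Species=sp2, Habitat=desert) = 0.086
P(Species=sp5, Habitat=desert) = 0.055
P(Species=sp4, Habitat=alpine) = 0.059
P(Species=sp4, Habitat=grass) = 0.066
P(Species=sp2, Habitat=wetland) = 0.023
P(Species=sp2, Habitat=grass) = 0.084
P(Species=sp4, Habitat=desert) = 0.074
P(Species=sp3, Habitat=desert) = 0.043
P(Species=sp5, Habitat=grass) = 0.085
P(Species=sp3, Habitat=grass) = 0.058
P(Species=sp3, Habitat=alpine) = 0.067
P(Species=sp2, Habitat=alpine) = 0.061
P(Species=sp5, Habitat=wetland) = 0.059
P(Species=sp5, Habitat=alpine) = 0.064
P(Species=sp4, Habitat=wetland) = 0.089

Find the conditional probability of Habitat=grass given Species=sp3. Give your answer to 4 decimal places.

0.2974

P(Species=sp3) = 0.058 + 0.027 + 0.043 + 0.067 = 0.195.
P(Habitat=grass | Species=sp3) = 0.058/0.195 = 0.2974.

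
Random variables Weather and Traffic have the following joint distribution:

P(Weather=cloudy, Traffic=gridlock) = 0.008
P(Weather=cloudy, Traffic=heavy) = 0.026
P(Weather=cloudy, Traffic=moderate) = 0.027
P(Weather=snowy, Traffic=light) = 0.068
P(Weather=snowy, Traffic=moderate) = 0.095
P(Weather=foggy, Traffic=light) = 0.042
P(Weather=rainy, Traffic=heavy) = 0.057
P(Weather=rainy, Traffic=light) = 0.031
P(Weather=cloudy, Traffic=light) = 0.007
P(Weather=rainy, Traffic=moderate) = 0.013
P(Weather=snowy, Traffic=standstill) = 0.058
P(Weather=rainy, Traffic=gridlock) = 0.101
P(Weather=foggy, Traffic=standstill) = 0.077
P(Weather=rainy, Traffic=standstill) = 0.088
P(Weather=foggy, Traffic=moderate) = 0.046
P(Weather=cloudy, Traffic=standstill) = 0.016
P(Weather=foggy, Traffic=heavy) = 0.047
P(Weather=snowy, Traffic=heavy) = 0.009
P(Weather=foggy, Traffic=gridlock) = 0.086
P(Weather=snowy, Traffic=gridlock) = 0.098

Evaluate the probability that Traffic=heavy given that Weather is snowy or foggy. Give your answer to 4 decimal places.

P(Weather=snowy) = 0.068 + 0.095 + 0.009 + 0.098 + 0.058 = 0.328.
P(Weather=foggy) = 0.042 + 0.046 + 0.047 + 0.086 + 0.077 = 0.298.
P(Weather ∈ {snowy, foggy}) = 0.328 + 0.298 = 0.626; P(Traffic=heavy, Weather ∈ {snowy, foggy}) = 0.009 + 0.047 = 0.056.
P(Traffic=heavy | Weather ∈ {snowy, foggy}) = 0.056/0.626 = 0.0895.

0.0895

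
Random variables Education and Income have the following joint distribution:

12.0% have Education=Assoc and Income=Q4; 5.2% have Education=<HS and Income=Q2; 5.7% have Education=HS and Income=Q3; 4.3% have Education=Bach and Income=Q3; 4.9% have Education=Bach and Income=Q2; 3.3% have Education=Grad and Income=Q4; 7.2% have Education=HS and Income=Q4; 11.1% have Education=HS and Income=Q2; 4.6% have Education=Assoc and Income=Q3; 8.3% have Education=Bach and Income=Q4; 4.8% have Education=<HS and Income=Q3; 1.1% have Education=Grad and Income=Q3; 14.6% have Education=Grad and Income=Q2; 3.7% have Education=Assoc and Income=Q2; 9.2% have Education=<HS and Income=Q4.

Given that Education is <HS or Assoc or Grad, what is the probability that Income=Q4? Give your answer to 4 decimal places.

0.4188

P(Education=<HS) = 0.052 + 0.048 + 0.092 = 0.192.
P(Education=Assoc) = 0.037 + 0.046 + 0.120 = 0.203.
P(Education=Grad) = 0.146 + 0.011 + 0.033 = 0.190.
P(Education ∈ {<HS, Assoc, Grad}) = 0.192 + 0.203 + 0.190 = 0.585; P(Income=Q4, Education ∈ {<HS, Assoc, Grad}) = 0.092 + 0.120 + 0.033 = 0.245.
P(Income=Q4 | Education ∈ {<HS, Assoc, Grad}) = 0.245/0.585 = 0.4188.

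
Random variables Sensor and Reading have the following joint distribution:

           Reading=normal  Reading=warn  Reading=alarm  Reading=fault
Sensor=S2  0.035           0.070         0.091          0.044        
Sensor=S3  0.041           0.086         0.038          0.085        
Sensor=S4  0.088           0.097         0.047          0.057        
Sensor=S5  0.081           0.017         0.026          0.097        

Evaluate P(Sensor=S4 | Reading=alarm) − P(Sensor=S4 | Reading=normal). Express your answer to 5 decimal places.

P(Reading=alarm) = 0.091 + 0.038 + 0.047 + 0.026 = 0.202; P(Sensor=S4 | Reading=alarm) = 0.047/0.202 = 0.232673.
P(Reading=normal) = 0.035 + 0.041 + 0.088 + 0.081 = 0.245; P(Sensor=S4 | Reading=normal) = 0.088/0.245 = 0.359184.
Difference = -0.12651.

-0.12651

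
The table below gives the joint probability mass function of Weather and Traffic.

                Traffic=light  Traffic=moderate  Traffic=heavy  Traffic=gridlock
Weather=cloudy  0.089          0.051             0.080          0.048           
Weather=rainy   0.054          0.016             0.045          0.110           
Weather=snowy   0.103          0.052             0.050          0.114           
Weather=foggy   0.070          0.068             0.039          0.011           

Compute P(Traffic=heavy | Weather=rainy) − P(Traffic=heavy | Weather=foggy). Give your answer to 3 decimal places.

-0.007

P(Weather=rainy) = 0.054 + 0.016 + 0.045 + 0.110 = 0.225; P(Traffic=heavy | Weather=rainy) = 0.045/0.225 = 0.2000.
P(Weather=foggy) = 0.070 + 0.068 + 0.039 + 0.011 = 0.188; P(Traffic=heavy | Weather=foggy) = 0.039/0.188 = 0.2074.
Difference = -0.007.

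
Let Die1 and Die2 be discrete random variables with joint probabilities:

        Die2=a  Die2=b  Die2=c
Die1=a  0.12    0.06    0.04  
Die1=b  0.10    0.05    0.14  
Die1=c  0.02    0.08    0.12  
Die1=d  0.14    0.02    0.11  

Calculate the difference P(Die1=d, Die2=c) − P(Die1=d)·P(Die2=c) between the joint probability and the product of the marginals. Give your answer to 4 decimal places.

-0.0007

P(Die1=d) = 0.14 + 0.02 + 0.11 = 0.27.
P(Die2=c) = 0.04 + 0.14 + 0.12 + 0.11 = 0.41.
P(Die1=d, Die2=c) − P(Die1=d)P(Die2=c) = 0.11 − 0.27×0.41 = -0.0007.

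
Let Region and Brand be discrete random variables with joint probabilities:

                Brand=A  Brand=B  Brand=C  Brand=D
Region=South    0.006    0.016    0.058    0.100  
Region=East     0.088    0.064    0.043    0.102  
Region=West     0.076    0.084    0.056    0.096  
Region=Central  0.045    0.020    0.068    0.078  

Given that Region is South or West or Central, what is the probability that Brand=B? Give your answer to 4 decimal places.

P(Region=South) = 0.006 + 0.016 + 0.058 + 0.100 = 0.180.
P(Region=West) = 0.076 + 0.084 + 0.056 + 0.096 = 0.312.
P(Region=Central) = 0.045 + 0.020 + 0.068 + 0.078 = 0.211.
P(Region ∈ {South, West, Central}) = 0.180 + 0.312 + 0.211 = 0.703; P(Brand=B, Region ∈ {South, West, Central}) = 0.016 + 0.084 + 0.020 = 0.120.
P(Brand=B | Region ∈ {South, West, Central}) = 0.120/0.703 = 0.1707.

0.1707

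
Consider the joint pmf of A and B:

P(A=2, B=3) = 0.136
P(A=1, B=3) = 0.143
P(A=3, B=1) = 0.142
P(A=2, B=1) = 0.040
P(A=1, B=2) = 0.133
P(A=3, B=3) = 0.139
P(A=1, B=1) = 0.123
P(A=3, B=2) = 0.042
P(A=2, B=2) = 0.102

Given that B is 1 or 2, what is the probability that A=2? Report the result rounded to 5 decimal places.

P(B=1) = 0.123 + 0.040 + 0.142 = 0.305.
P(B=2) = 0.133 + 0.102 + 0.042 = 0.277.
P(B ∈ {1, 2}) = 0.305 + 0.277 = 0.582; P(A=2, B ∈ {1, 2}) = 0.040 + 0.102 = 0.142.
P(A=2 | B ∈ {1, 2}) = 0.142/0.582 = 0.24399.

0.24399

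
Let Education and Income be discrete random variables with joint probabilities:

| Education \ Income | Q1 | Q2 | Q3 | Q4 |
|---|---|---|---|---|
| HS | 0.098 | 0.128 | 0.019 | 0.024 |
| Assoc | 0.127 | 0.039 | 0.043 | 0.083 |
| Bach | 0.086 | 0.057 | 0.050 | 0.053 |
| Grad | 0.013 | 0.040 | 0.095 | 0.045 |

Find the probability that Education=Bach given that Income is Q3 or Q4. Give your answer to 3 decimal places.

0.250

P(Income=Q3) = 0.019 + 0.043 + 0.050 + 0.095 = 0.207.
P(Income=Q4) = 0.024 + 0.083 + 0.053 + 0.045 = 0.205.
P(Income ∈ {Q3, Q4}) = 0.207 + 0.205 = 0.412; P(Education=Bach, Income ∈ {Q3, Q4}) = 0.050 + 0.053 = 0.103.
P(Education=Bach | Income ∈ {Q3, Q4}) = 0.103/0.412 = 0.250.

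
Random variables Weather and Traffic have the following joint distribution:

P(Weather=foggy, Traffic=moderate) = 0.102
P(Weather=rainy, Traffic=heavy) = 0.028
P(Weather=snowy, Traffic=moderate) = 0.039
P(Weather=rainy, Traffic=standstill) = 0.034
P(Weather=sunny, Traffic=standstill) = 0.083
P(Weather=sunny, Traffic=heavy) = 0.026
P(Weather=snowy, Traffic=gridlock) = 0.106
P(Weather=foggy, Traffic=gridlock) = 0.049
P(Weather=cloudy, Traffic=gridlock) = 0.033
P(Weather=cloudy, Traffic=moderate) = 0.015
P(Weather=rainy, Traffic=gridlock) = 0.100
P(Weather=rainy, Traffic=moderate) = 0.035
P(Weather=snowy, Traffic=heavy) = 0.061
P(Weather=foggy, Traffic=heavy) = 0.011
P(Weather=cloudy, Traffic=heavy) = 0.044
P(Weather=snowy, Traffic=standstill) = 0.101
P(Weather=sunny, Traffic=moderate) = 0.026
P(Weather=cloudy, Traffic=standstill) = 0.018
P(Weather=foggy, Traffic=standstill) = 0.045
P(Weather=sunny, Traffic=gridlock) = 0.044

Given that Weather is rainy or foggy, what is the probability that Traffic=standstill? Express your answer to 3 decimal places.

P(Weather=rainy) = 0.035 + 0.028 + 0.100 + 0.034 = 0.197.
P(Weather=foggy) = 0.102 + 0.011 + 0.049 + 0.045 = 0.207.
P(Weather ∈ {rainy, foggy}) = 0.197 + 0.207 = 0.404; P(Traffic=standstill, Weather ∈ {rainy, foggy}) = 0.034 + 0.045 = 0.079.
P(Traffic=standstill | Weather ∈ {rainy, foggy}) = 0.079/0.404 = 0.196.

0.196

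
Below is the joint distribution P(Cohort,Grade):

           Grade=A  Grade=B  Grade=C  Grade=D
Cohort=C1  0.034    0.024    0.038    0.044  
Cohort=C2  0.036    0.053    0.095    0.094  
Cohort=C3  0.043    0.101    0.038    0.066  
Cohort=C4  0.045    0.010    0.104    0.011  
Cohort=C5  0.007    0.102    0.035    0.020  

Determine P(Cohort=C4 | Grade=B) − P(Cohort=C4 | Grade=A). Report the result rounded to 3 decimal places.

-0.238

P(Grade=B) = 0.024 + 0.053 + 0.101 + 0.010 + 0.102 = 0.290; P(Cohort=C4 | Grade=B) = 0.010/0.290 = 0.0345.
P(Grade=A) = 0.034 + 0.036 + 0.043 + 0.045 + 0.007 = 0.165; P(Cohort=C4 | Grade=A) = 0.045/0.165 = 0.2727.
Difference = -0.238.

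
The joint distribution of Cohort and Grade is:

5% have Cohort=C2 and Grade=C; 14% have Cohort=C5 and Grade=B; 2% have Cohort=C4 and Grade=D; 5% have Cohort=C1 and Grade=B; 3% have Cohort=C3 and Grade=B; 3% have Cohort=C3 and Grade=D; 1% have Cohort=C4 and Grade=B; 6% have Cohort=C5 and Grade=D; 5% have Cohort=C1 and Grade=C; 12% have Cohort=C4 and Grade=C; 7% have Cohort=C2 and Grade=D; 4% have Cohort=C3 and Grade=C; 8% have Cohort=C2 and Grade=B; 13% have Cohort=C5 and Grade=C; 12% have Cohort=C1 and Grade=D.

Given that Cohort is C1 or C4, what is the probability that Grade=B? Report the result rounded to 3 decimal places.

0.162

P(Cohort=C1) = 0.05 + 0.05 + 0.12 = 0.22.
P(Cohort=C4) = 0.01 + 0.12 + 0.02 = 0.15.
P(Cohort ∈ {C1, C4}) = 0.22 + 0.15 = 0.37; P(Grade=B, Cohort ∈ {C1, C4}) = 0.05 + 0.01 = 0.06.
P(Grade=B | Cohort ∈ {C1, C4}) = 0.06/0.37 = 0.162.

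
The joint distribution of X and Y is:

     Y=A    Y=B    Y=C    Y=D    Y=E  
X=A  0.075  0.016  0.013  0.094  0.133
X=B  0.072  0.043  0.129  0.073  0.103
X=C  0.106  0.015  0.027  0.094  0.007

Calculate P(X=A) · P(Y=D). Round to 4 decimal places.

P(X=A) = 0.075 + 0.016 + 0.013 + 0.094 + 0.133 = 0.331.
P(Y=D) = 0.094 + 0.073 + 0.094 = 0.261.
Product: 0.331 × 0.261 = 0.0864.

0.0864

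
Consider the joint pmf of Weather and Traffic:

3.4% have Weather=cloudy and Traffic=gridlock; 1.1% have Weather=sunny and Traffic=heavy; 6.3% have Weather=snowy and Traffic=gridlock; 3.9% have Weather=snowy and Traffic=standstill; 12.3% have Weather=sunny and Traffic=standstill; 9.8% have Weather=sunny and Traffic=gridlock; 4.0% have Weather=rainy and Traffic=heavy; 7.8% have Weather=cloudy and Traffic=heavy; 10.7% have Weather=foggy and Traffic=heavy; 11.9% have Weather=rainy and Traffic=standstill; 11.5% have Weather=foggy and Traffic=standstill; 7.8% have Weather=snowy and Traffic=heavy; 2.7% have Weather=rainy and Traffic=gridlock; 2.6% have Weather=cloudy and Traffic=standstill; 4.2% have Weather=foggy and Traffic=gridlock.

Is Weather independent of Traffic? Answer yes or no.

no

P(Weather=sunny) = 0.232 and P(Traffic=heavy) = 0.314, so their product is 0.07285, but P(Weather=sunny, Traffic=heavy) = 0.011. Since these differ, Weather and Traffic are not independent.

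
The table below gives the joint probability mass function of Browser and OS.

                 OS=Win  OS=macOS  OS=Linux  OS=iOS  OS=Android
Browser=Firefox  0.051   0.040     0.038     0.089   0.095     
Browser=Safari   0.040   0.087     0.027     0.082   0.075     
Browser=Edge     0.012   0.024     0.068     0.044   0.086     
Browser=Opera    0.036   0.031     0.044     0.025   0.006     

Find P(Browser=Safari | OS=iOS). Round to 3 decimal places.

P(OS=iOS) = 0.089 + 0.082 + 0.044 + 0.025 = 0.240.
P(Browser=Safari | OS=iOS) = 0.082/0.240 = 0.342.

0.342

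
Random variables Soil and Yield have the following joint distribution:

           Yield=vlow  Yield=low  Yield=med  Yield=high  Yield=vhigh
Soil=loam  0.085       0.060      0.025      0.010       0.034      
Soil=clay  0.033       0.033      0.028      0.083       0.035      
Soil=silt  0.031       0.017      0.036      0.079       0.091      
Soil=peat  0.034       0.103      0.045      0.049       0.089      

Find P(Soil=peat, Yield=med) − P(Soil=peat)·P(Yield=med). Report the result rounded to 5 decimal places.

P(Soil=peat) = 0.034 + 0.103 + 0.045 + 0.049 + 0.089 = 0.320.
P(Yield=med) = 0.025 + 0.028 + 0.036 + 0.045 = 0.134.
P(Soil=peat, Yield=med) − P(Soil=peat)P(Yield=med) = 0.045 − 0.320×0.134 = 0.00212.

0.00212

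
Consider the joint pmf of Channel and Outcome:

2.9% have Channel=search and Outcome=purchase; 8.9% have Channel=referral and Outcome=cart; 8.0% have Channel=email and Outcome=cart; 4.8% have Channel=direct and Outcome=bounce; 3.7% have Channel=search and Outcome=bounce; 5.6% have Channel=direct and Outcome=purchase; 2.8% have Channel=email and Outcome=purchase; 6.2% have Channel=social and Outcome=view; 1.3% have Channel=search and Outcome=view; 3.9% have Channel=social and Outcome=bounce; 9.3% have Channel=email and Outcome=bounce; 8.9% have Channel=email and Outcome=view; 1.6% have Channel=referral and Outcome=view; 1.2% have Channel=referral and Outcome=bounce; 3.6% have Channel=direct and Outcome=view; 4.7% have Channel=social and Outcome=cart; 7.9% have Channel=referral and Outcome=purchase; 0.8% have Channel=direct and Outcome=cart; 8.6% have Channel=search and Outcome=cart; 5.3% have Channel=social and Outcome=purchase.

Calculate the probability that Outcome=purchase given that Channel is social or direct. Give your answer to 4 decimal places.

P(Channel=social) = 0.039 + 0.062 + 0.047 + 0.053 = 0.201.
P(Channel=direct) = 0.048 + 0.036 + 0.008 + 0.056 = 0.148.
P(Channel ∈ {social, direct}) = 0.201 + 0.148 = 0.349; P(Outcome=purchase, Channel ∈ {social, direct}) = 0.053 + 0.056 = 0.109.
P(Outcome=purchase | Channel ∈ {social, direct}) = 0.109/0.349 = 0.3123.

0.3123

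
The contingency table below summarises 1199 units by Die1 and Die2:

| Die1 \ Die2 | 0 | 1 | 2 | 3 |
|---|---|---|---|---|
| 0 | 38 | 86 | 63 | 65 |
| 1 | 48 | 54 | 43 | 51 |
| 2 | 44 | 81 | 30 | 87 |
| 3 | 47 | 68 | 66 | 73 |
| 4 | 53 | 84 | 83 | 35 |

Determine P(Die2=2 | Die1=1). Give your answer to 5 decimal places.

0.21939

Total with Die1=1: 48 + 54 + 43 + 51 = 196.
P(Die2=2 | Die1=1) = 43/196 = 0.21939.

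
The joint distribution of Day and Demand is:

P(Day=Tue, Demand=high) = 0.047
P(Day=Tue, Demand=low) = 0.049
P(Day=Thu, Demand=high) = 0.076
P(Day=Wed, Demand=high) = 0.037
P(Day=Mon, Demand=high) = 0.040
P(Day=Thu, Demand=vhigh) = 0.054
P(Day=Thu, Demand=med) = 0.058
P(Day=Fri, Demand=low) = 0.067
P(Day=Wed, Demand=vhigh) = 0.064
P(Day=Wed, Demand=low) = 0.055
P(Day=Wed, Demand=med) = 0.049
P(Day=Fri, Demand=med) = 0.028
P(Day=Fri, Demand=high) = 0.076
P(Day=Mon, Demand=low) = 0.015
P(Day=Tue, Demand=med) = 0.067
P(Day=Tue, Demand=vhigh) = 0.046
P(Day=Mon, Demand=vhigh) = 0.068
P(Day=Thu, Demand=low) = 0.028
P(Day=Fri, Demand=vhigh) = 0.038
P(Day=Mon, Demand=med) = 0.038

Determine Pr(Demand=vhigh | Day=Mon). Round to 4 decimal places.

P(Day=Mon) = 0.015 + 0.038 + 0.040 + 0.068 = 0.161.
P(Demand=vhigh | Day=Mon) = 0.068/0.161 = 0.4224.

0.4224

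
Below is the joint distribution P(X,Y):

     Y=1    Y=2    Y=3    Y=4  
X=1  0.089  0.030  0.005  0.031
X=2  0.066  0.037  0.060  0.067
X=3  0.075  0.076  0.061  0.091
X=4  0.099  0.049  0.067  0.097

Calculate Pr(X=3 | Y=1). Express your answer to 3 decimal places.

P(Y=1) = 0.089 + 0.066 + 0.075 + 0.099 = 0.329.
P(X=3 | Y=1) = 0.075/0.329 = 0.228.

0.228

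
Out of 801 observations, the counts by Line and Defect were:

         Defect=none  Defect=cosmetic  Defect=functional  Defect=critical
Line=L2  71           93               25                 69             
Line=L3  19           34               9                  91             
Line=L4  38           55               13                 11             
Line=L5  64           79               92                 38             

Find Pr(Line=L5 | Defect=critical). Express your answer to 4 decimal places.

0.1818

Total with Defect=critical: 69 + 91 + 11 + 38 = 209.
P(Line=L5 | Defect=critical) = 38/209 = 0.1818.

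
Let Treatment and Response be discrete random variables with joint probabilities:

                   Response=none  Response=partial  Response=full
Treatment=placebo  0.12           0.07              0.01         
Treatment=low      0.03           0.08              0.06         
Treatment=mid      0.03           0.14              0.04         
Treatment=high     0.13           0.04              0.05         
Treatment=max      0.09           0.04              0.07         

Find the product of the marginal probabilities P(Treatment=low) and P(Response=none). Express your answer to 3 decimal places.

P(Treatment=low) = 0.03 + 0.08 + 0.06 = 0.17.
P(Response=none) = 0.12 + 0.03 + 0.03 + 0.13 + 0.09 = 0.40.
Product: 0.17 × 0.40 = 0.068.

0.068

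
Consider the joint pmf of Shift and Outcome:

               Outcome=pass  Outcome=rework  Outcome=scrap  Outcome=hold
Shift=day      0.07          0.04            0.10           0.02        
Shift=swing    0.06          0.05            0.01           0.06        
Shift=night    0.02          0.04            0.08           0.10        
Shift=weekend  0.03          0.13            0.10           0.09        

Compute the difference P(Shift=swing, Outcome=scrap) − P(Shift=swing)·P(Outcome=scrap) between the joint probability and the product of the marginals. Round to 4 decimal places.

-0.0422

P(Shift=swing) = 0.06 + 0.05 + 0.01 + 0.06 = 0.18.
P(Outcome=scrap) = 0.10 + 0.01 + 0.08 + 0.10 = 0.29.
P(Shift=swing, Outcome=scrap) − P(Shift=swing)P(Outcome=scrap) = 0.01 − 0.18×0.29 = -0.0422.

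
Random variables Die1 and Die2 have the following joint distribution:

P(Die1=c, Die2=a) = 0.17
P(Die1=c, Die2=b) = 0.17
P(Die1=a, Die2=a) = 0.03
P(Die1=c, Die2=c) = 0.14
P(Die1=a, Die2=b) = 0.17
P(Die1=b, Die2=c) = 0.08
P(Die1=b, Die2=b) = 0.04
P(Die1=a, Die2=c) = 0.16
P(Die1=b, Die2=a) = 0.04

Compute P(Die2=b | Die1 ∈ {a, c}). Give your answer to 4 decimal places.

0.4048

P(Die1=a) = 0.03 + 0.17 + 0.16 = 0.36.
P(Die1=c) = 0.17 + 0.17 + 0.14 = 0.48.
P(Die1 ∈ {a, c}) = 0.36 + 0.48 = 0.84; P(Die2=b, Die1 ∈ {a, c}) = 0.17 + 0.17 = 0.34.
P(Die2=b | Die1 ∈ {a, c}) = 0.34/0.84 = 0.4048.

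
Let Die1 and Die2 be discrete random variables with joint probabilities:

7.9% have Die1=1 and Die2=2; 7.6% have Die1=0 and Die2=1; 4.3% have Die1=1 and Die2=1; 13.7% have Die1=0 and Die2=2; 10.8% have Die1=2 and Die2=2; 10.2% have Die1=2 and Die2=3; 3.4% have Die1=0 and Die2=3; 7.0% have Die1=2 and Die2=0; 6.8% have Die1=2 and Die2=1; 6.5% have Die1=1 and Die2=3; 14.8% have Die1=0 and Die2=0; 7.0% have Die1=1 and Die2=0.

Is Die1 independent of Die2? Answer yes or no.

P(Die1=0) = 0.395 and P(Die2=3) = 0.201, so their product is 0.07940, but P(Die1=0, Die2=3) = 0.034. Since these differ, Die1 and Die2 are not independent.

no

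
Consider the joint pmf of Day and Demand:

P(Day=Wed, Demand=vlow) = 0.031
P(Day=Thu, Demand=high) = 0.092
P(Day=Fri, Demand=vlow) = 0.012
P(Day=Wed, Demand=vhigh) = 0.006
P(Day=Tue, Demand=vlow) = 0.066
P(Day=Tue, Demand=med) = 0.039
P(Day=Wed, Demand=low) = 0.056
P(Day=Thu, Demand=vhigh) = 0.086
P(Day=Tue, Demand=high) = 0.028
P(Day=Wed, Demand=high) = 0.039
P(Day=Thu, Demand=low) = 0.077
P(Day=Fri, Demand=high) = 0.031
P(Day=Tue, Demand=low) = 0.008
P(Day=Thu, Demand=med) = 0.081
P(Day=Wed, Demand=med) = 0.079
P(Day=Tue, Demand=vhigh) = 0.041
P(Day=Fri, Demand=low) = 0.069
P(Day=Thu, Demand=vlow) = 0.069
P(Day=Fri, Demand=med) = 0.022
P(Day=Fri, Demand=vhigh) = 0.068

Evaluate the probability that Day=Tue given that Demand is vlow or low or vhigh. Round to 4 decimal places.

0.1952

P(Demand=vlow) = 0.066 + 0.031 + 0.069 + 0.012 = 0.178.
P(Demand=low) = 0.008 + 0.056 + 0.077 + 0.069 = 0.210.
P(Demand=vhigh) = 0.041 + 0.006 + 0.086 + 0.068 = 0.201.
P(Demand ∈ {vlow, low, vhigh}) = 0.178 + 0.210 + 0.201 = 0.589; P(Day=Tue, Demand ∈ {vlow, low, vhigh}) = 0.066 + 0.008 + 0.041 = 0.115.
P(Day=Tue | Demand ∈ {vlow, low, vhigh}) = 0.115/0.589 = 0.1952.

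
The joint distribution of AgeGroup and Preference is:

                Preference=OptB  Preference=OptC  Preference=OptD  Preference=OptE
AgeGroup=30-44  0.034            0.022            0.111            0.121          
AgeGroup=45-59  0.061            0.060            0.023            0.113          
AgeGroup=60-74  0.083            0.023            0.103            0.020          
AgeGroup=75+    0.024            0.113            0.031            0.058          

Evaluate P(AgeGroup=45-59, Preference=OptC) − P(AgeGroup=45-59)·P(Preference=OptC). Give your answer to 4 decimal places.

0.0040

P(AgeGroup=45-59) = 0.061 + 0.060 + 0.023 + 0.113 = 0.257.
P(Preference=OptC) = 0.022 + 0.060 + 0.023 + 0.113 = 0.218.
P(AgeGroup=45-59, Preference=OptC) − P(AgeGroup=45-59)P(Preference=OptC) = 0.060 − 0.257×0.218 = 0.0040.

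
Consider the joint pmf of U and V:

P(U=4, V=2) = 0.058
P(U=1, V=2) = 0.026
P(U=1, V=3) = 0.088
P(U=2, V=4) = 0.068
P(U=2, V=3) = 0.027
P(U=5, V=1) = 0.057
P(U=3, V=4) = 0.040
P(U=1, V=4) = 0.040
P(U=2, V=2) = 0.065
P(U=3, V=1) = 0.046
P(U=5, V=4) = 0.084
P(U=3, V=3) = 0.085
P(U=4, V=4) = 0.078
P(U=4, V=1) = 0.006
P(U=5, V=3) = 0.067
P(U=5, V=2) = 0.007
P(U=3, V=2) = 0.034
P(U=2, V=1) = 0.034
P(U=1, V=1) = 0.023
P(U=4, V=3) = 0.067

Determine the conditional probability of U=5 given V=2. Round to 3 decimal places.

0.037

P(V=2) = 0.026 + 0.065 + 0.034 + 0.058 + 0.007 = 0.190.
P(U=5 | V=2) = 0.007/0.190 = 0.037.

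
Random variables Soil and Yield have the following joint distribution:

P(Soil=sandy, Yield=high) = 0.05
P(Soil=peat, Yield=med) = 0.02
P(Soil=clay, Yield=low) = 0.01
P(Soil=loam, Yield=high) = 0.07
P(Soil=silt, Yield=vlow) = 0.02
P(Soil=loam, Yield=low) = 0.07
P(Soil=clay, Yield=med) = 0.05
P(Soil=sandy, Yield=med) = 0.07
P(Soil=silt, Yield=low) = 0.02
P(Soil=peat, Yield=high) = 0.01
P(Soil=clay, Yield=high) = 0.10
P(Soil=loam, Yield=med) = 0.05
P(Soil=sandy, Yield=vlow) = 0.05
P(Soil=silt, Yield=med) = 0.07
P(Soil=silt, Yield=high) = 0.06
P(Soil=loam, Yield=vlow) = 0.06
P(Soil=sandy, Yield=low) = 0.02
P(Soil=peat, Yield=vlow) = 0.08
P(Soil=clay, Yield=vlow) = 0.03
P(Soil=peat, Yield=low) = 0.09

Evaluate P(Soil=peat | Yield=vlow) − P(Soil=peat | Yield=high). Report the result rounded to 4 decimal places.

P(Yield=vlow) = 0.05 + 0.06 + 0.03 + 0.02 + 0.08 = 0.24; P(Soil=peat | Yield=vlow) = 0.08/0.24 = 0.33333.
P(Yield=high) = 0.05 + 0.07 + 0.10 + 0.06 + 0.01 = 0.29; P(Soil=peat | Yield=high) = 0.01/0.29 = 0.03448.
Difference = 0.2989.

0.2989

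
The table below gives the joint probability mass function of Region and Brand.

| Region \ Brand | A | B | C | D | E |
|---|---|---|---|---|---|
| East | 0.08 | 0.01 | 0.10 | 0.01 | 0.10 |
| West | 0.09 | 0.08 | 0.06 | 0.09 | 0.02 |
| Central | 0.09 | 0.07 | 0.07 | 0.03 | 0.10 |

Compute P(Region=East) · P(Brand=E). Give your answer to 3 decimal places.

P(Region=East) = 0.08 + 0.01 + 0.10 + 0.01 + 0.10 = 0.30.
P(Brand=E) = 0.10 + 0.02 + 0.10 = 0.22.
Product: 0.30 × 0.22 = 0.066.

0.066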